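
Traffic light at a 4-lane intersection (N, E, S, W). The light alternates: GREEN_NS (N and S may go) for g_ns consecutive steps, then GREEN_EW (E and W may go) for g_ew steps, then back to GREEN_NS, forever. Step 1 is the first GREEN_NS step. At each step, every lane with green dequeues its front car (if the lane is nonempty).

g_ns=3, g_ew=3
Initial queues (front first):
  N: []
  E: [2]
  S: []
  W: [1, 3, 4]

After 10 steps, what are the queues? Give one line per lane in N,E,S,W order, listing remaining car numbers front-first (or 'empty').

Step 1 [NS]: N:empty,E:wait,S:empty,W:wait | queues: N=0 E=1 S=0 W=3
Step 2 [NS]: N:empty,E:wait,S:empty,W:wait | queues: N=0 E=1 S=0 W=3
Step 3 [NS]: N:empty,E:wait,S:empty,W:wait | queues: N=0 E=1 S=0 W=3
Step 4 [EW]: N:wait,E:car2-GO,S:wait,W:car1-GO | queues: N=0 E=0 S=0 W=2
Step 5 [EW]: N:wait,E:empty,S:wait,W:car3-GO | queues: N=0 E=0 S=0 W=1
Step 6 [EW]: N:wait,E:empty,S:wait,W:car4-GO | queues: N=0 E=0 S=0 W=0

N: empty
E: empty
S: empty
W: empty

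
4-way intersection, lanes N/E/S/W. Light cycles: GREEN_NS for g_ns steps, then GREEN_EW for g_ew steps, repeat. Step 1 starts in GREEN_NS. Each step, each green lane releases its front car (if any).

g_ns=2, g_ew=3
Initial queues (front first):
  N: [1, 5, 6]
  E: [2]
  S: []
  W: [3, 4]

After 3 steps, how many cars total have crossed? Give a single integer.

Step 1 [NS]: N:car1-GO,E:wait,S:empty,W:wait | queues: N=2 E=1 S=0 W=2
Step 2 [NS]: N:car5-GO,E:wait,S:empty,W:wait | queues: N=1 E=1 S=0 W=2
Step 3 [EW]: N:wait,E:car2-GO,S:wait,W:car3-GO | queues: N=1 E=0 S=0 W=1
Cars crossed by step 3: 4

Answer: 4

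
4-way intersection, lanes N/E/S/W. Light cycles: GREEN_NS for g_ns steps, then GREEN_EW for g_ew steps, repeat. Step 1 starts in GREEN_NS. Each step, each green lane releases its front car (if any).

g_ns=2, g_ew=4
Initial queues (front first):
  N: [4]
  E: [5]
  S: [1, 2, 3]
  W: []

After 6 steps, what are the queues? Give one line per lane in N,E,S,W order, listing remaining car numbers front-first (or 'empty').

Step 1 [NS]: N:car4-GO,E:wait,S:car1-GO,W:wait | queues: N=0 E=1 S=2 W=0
Step 2 [NS]: N:empty,E:wait,S:car2-GO,W:wait | queues: N=0 E=1 S=1 W=0
Step 3 [EW]: N:wait,E:car5-GO,S:wait,W:empty | queues: N=0 E=0 S=1 W=0
Step 4 [EW]: N:wait,E:empty,S:wait,W:empty | queues: N=0 E=0 S=1 W=0
Step 5 [EW]: N:wait,E:empty,S:wait,W:empty | queues: N=0 E=0 S=1 W=0
Step 6 [EW]: N:wait,E:empty,S:wait,W:empty | queues: N=0 E=0 S=1 W=0

N: empty
E: empty
S: 3
W: empty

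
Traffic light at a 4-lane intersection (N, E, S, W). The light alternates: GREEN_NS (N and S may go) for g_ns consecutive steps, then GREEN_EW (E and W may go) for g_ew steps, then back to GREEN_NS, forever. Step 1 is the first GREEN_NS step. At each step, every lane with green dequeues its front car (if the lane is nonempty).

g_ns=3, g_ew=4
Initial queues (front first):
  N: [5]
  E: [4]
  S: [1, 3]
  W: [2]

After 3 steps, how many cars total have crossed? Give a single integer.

Answer: 3

Derivation:
Step 1 [NS]: N:car5-GO,E:wait,S:car1-GO,W:wait | queues: N=0 E=1 S=1 W=1
Step 2 [NS]: N:empty,E:wait,S:car3-GO,W:wait | queues: N=0 E=1 S=0 W=1
Step 3 [NS]: N:empty,E:wait,S:empty,W:wait | queues: N=0 E=1 S=0 W=1
Cars crossed by step 3: 3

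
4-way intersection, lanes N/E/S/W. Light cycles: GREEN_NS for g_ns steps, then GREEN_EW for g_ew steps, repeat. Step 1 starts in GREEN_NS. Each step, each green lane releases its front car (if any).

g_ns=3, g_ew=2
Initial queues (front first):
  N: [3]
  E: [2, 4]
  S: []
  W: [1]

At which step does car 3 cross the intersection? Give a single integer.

Step 1 [NS]: N:car3-GO,E:wait,S:empty,W:wait | queues: N=0 E=2 S=0 W=1
Step 2 [NS]: N:empty,E:wait,S:empty,W:wait | queues: N=0 E=2 S=0 W=1
Step 3 [NS]: N:empty,E:wait,S:empty,W:wait | queues: N=0 E=2 S=0 W=1
Step 4 [EW]: N:wait,E:car2-GO,S:wait,W:car1-GO | queues: N=0 E=1 S=0 W=0
Step 5 [EW]: N:wait,E:car4-GO,S:wait,W:empty | queues: N=0 E=0 S=0 W=0
Car 3 crosses at step 1

1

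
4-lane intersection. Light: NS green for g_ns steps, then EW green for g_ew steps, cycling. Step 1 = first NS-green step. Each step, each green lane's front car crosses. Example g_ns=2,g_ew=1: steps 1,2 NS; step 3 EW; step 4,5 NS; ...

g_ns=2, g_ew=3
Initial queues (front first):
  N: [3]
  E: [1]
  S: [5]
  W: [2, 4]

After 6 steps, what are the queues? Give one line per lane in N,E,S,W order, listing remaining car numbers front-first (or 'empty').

Step 1 [NS]: N:car3-GO,E:wait,S:car5-GO,W:wait | queues: N=0 E=1 S=0 W=2
Step 2 [NS]: N:empty,E:wait,S:empty,W:wait | queues: N=0 E=1 S=0 W=2
Step 3 [EW]: N:wait,E:car1-GO,S:wait,W:car2-GO | queues: N=0 E=0 S=0 W=1
Step 4 [EW]: N:wait,E:empty,S:wait,W:car4-GO | queues: N=0 E=0 S=0 W=0

N: empty
E: empty
S: empty
W: empty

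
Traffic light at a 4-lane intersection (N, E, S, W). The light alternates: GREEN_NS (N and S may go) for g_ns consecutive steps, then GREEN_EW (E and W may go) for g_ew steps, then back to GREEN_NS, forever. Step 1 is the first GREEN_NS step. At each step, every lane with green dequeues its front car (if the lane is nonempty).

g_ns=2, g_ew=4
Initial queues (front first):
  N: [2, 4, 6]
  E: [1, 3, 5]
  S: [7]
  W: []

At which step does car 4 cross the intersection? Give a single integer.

Step 1 [NS]: N:car2-GO,E:wait,S:car7-GO,W:wait | queues: N=2 E=3 S=0 W=0
Step 2 [NS]: N:car4-GO,E:wait,S:empty,W:wait | queues: N=1 E=3 S=0 W=0
Step 3 [EW]: N:wait,E:car1-GO,S:wait,W:empty | queues: N=1 E=2 S=0 W=0
Step 4 [EW]: N:wait,E:car3-GO,S:wait,W:empty | queues: N=1 E=1 S=0 W=0
Step 5 [EW]: N:wait,E:car5-GO,S:wait,W:empty | queues: N=1 E=0 S=0 W=0
Step 6 [EW]: N:wait,E:empty,S:wait,W:empty | queues: N=1 E=0 S=0 W=0
Step 7 [NS]: N:car6-GO,E:wait,S:empty,W:wait | queues: N=0 E=0 S=0 W=0
Car 4 crosses at step 2

2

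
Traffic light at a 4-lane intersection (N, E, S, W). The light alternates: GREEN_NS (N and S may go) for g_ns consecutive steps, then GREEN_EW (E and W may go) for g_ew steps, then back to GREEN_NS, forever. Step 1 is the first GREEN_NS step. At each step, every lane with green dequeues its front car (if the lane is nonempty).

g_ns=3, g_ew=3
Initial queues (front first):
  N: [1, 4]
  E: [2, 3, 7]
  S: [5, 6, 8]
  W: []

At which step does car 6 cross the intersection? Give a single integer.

Step 1 [NS]: N:car1-GO,E:wait,S:car5-GO,W:wait | queues: N=1 E=3 S=2 W=0
Step 2 [NS]: N:car4-GO,E:wait,S:car6-GO,W:wait | queues: N=0 E=3 S=1 W=0
Step 3 [NS]: N:empty,E:wait,S:car8-GO,W:wait | queues: N=0 E=3 S=0 W=0
Step 4 [EW]: N:wait,E:car2-GO,S:wait,W:empty | queues: N=0 E=2 S=0 W=0
Step 5 [EW]: N:wait,E:car3-GO,S:wait,W:empty | queues: N=0 E=1 S=0 W=0
Step 6 [EW]: N:wait,E:car7-GO,S:wait,W:empty | queues: N=0 E=0 S=0 W=0
Car 6 crosses at step 2

2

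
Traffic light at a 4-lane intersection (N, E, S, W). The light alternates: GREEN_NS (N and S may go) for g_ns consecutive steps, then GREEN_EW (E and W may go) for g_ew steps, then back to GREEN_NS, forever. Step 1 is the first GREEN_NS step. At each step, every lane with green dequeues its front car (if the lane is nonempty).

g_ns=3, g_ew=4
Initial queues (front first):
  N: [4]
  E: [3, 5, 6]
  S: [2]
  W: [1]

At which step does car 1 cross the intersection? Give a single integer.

Step 1 [NS]: N:car4-GO,E:wait,S:car2-GO,W:wait | queues: N=0 E=3 S=0 W=1
Step 2 [NS]: N:empty,E:wait,S:empty,W:wait | queues: N=0 E=3 S=0 W=1
Step 3 [NS]: N:empty,E:wait,S:empty,W:wait | queues: N=0 E=3 S=0 W=1
Step 4 [EW]: N:wait,E:car3-GO,S:wait,W:car1-GO | queues: N=0 E=2 S=0 W=0
Step 5 [EW]: N:wait,E:car5-GO,S:wait,W:empty | queues: N=0 E=1 S=0 W=0
Step 6 [EW]: N:wait,E:car6-GO,S:wait,W:empty | queues: N=0 E=0 S=0 W=0
Car 1 crosses at step 4

4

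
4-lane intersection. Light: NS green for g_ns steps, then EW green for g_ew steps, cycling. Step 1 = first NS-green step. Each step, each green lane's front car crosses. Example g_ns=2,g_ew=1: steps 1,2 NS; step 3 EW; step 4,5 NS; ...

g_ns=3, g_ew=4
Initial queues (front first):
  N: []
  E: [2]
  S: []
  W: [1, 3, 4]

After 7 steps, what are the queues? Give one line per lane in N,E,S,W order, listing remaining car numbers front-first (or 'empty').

Step 1 [NS]: N:empty,E:wait,S:empty,W:wait | queues: N=0 E=1 S=0 W=3
Step 2 [NS]: N:empty,E:wait,S:empty,W:wait | queues: N=0 E=1 S=0 W=3
Step 3 [NS]: N:empty,E:wait,S:empty,W:wait | queues: N=0 E=1 S=0 W=3
Step 4 [EW]: N:wait,E:car2-GO,S:wait,W:car1-GO | queues: N=0 E=0 S=0 W=2
Step 5 [EW]: N:wait,E:empty,S:wait,W:car3-GO | queues: N=0 E=0 S=0 W=1
Step 6 [EW]: N:wait,E:empty,S:wait,W:car4-GO | queues: N=0 E=0 S=0 W=0

N: empty
E: empty
S: empty
W: empty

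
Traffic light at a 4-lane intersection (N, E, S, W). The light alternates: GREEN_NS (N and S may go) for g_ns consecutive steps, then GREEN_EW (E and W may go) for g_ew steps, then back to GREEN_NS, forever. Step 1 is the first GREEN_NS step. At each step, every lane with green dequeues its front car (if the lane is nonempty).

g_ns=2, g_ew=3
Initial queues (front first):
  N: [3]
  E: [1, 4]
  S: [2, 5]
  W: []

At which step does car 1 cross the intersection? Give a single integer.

Step 1 [NS]: N:car3-GO,E:wait,S:car2-GO,W:wait | queues: N=0 E=2 S=1 W=0
Step 2 [NS]: N:empty,E:wait,S:car5-GO,W:wait | queues: N=0 E=2 S=0 W=0
Step 3 [EW]: N:wait,E:car1-GO,S:wait,W:empty | queues: N=0 E=1 S=0 W=0
Step 4 [EW]: N:wait,E:car4-GO,S:wait,W:empty | queues: N=0 E=0 S=0 W=0
Car 1 crosses at step 3

3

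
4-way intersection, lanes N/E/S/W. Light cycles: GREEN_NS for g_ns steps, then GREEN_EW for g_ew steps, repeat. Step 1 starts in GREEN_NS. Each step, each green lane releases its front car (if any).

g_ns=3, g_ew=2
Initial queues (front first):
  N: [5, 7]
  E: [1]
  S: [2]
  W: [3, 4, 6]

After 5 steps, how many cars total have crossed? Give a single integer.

Answer: 6

Derivation:
Step 1 [NS]: N:car5-GO,E:wait,S:car2-GO,W:wait | queues: N=1 E=1 S=0 W=3
Step 2 [NS]: N:car7-GO,E:wait,S:empty,W:wait | queues: N=0 E=1 S=0 W=3
Step 3 [NS]: N:empty,E:wait,S:empty,W:wait | queues: N=0 E=1 S=0 W=3
Step 4 [EW]: N:wait,E:car1-GO,S:wait,W:car3-GO | queues: N=0 E=0 S=0 W=2
Step 5 [EW]: N:wait,E:empty,S:wait,W:car4-GO | queues: N=0 E=0 S=0 W=1
Cars crossed by step 5: 6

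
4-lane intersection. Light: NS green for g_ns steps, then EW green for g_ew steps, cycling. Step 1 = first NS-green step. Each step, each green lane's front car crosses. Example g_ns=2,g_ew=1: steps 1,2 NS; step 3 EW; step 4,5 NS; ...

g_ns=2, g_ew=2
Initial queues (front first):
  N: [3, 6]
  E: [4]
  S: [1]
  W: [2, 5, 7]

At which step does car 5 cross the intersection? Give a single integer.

Step 1 [NS]: N:car3-GO,E:wait,S:car1-GO,W:wait | queues: N=1 E=1 S=0 W=3
Step 2 [NS]: N:car6-GO,E:wait,S:empty,W:wait | queues: N=0 E=1 S=0 W=3
Step 3 [EW]: N:wait,E:car4-GO,S:wait,W:car2-GO | queues: N=0 E=0 S=0 W=2
Step 4 [EW]: N:wait,E:empty,S:wait,W:car5-GO | queues: N=0 E=0 S=0 W=1
Step 5 [NS]: N:empty,E:wait,S:empty,W:wait | queues: N=0 E=0 S=0 W=1
Step 6 [NS]: N:empty,E:wait,S:empty,W:wait | queues: N=0 E=0 S=0 W=1
Step 7 [EW]: N:wait,E:empty,S:wait,W:car7-GO | queues: N=0 E=0 S=0 W=0
Car 5 crosses at step 4

4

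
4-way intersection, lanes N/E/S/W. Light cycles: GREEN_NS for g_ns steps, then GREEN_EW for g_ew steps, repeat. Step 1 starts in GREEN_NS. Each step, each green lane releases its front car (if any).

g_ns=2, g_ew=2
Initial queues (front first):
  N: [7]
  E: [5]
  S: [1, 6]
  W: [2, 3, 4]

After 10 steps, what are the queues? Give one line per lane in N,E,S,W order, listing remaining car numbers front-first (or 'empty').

Step 1 [NS]: N:car7-GO,E:wait,S:car1-GO,W:wait | queues: N=0 E=1 S=1 W=3
Step 2 [NS]: N:empty,E:wait,S:car6-GO,W:wait | queues: N=0 E=1 S=0 W=3
Step 3 [EW]: N:wait,E:car5-GO,S:wait,W:car2-GO | queues: N=0 E=0 S=0 W=2
Step 4 [EW]: N:wait,E:empty,S:wait,W:car3-GO | queues: N=0 E=0 S=0 W=1
Step 5 [NS]: N:empty,E:wait,S:empty,W:wait | queues: N=0 E=0 S=0 W=1
Step 6 [NS]: N:empty,E:wait,S:empty,W:wait | queues: N=0 E=0 S=0 W=1
Step 7 [EW]: N:wait,E:empty,S:wait,W:car4-GO | queues: N=0 E=0 S=0 W=0

N: empty
E: empty
S: empty
W: empty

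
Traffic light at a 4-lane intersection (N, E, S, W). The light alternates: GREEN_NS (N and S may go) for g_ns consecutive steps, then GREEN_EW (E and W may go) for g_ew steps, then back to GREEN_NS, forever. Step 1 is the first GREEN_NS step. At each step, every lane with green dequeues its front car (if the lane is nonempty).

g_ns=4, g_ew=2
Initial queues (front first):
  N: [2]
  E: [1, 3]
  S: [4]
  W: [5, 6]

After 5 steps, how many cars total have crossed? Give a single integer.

Answer: 4

Derivation:
Step 1 [NS]: N:car2-GO,E:wait,S:car4-GO,W:wait | queues: N=0 E=2 S=0 W=2
Step 2 [NS]: N:empty,E:wait,S:empty,W:wait | queues: N=0 E=2 S=0 W=2
Step 3 [NS]: N:empty,E:wait,S:empty,W:wait | queues: N=0 E=2 S=0 W=2
Step 4 [NS]: N:empty,E:wait,S:empty,W:wait | queues: N=0 E=2 S=0 W=2
Step 5 [EW]: N:wait,E:car1-GO,S:wait,W:car5-GO | queues: N=0 E=1 S=0 W=1
Cars crossed by step 5: 4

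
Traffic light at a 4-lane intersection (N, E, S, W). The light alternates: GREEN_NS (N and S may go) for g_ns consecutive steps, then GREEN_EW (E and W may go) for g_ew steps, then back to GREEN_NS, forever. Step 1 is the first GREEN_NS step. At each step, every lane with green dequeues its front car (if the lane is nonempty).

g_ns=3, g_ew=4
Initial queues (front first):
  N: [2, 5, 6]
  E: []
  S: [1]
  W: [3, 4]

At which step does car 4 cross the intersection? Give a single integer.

Step 1 [NS]: N:car2-GO,E:wait,S:car1-GO,W:wait | queues: N=2 E=0 S=0 W=2
Step 2 [NS]: N:car5-GO,E:wait,S:empty,W:wait | queues: N=1 E=0 S=0 W=2
Step 3 [NS]: N:car6-GO,E:wait,S:empty,W:wait | queues: N=0 E=0 S=0 W=2
Step 4 [EW]: N:wait,E:empty,S:wait,W:car3-GO | queues: N=0 E=0 S=0 W=1
Step 5 [EW]: N:wait,E:empty,S:wait,W:car4-GO | queues: N=0 E=0 S=0 W=0
Car 4 crosses at step 5

5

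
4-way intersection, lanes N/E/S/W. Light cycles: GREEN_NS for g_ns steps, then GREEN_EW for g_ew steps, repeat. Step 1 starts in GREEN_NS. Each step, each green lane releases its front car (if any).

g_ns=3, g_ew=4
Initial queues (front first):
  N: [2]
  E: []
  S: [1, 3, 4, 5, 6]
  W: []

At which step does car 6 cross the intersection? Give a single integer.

Step 1 [NS]: N:car2-GO,E:wait,S:car1-GO,W:wait | queues: N=0 E=0 S=4 W=0
Step 2 [NS]: N:empty,E:wait,S:car3-GO,W:wait | queues: N=0 E=0 S=3 W=0
Step 3 [NS]: N:empty,E:wait,S:car4-GO,W:wait | queues: N=0 E=0 S=2 W=0
Step 4 [EW]: N:wait,E:empty,S:wait,W:empty | queues: N=0 E=0 S=2 W=0
Step 5 [EW]: N:wait,E:empty,S:wait,W:empty | queues: N=0 E=0 S=2 W=0
Step 6 [EW]: N:wait,E:empty,S:wait,W:empty | queues: N=0 E=0 S=2 W=0
Step 7 [EW]: N:wait,E:empty,S:wait,W:empty | queues: N=0 E=0 S=2 W=0
Step 8 [NS]: N:empty,E:wait,S:car5-GO,W:wait | queues: N=0 E=0 S=1 W=0
Step 9 [NS]: N:empty,E:wait,S:car6-GO,W:wait | queues: N=0 E=0 S=0 W=0
Car 6 crosses at step 9

9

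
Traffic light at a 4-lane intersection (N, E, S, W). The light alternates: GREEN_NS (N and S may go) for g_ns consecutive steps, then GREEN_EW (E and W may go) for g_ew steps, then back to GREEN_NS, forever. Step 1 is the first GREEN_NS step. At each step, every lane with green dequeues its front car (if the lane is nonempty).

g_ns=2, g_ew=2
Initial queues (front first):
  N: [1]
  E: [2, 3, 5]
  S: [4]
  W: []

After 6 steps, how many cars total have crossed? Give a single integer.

Answer: 4

Derivation:
Step 1 [NS]: N:car1-GO,E:wait,S:car4-GO,W:wait | queues: N=0 E=3 S=0 W=0
Step 2 [NS]: N:empty,E:wait,S:empty,W:wait | queues: N=0 E=3 S=0 W=0
Step 3 [EW]: N:wait,E:car2-GO,S:wait,W:empty | queues: N=0 E=2 S=0 W=0
Step 4 [EW]: N:wait,E:car3-GO,S:wait,W:empty | queues: N=0 E=1 S=0 W=0
Step 5 [NS]: N:empty,E:wait,S:empty,W:wait | queues: N=0 E=1 S=0 W=0
Step 6 [NS]: N:empty,E:wait,S:empty,W:wait | queues: N=0 E=1 S=0 W=0
Cars crossed by step 6: 4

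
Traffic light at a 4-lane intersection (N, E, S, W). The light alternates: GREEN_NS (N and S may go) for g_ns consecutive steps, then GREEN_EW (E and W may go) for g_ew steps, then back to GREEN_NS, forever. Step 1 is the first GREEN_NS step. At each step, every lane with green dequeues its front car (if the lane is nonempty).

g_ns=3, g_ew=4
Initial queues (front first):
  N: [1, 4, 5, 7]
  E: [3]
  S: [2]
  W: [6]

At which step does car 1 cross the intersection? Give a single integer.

Step 1 [NS]: N:car1-GO,E:wait,S:car2-GO,W:wait | queues: N=3 E=1 S=0 W=1
Step 2 [NS]: N:car4-GO,E:wait,S:empty,W:wait | queues: N=2 E=1 S=0 W=1
Step 3 [NS]: N:car5-GO,E:wait,S:empty,W:wait | queues: N=1 E=1 S=0 W=1
Step 4 [EW]: N:wait,E:car3-GO,S:wait,W:car6-GO | queues: N=1 E=0 S=0 W=0
Step 5 [EW]: N:wait,E:empty,S:wait,W:empty | queues: N=1 E=0 S=0 W=0
Step 6 [EW]: N:wait,E:empty,S:wait,W:empty | queues: N=1 E=0 S=0 W=0
Step 7 [EW]: N:wait,E:empty,S:wait,W:empty | queues: N=1 E=0 S=0 W=0
Step 8 [NS]: N:car7-GO,E:wait,S:empty,W:wait | queues: N=0 E=0 S=0 W=0
Car 1 crosses at step 1

1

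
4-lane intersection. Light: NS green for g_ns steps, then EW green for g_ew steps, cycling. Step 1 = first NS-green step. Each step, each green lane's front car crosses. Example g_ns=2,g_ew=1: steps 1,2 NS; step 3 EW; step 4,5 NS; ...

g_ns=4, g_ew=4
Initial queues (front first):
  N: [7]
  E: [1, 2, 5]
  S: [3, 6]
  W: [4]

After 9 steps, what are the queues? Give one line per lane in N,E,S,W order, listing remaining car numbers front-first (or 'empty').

Step 1 [NS]: N:car7-GO,E:wait,S:car3-GO,W:wait | queues: N=0 E=3 S=1 W=1
Step 2 [NS]: N:empty,E:wait,S:car6-GO,W:wait | queues: N=0 E=3 S=0 W=1
Step 3 [NS]: N:empty,E:wait,S:empty,W:wait | queues: N=0 E=3 S=0 W=1
Step 4 [NS]: N:empty,E:wait,S:empty,W:wait | queues: N=0 E=3 S=0 W=1
Step 5 [EW]: N:wait,E:car1-GO,S:wait,W:car4-GO | queues: N=0 E=2 S=0 W=0
Step 6 [EW]: N:wait,E:car2-GO,S:wait,W:empty | queues: N=0 E=1 S=0 W=0
Step 7 [EW]: N:wait,E:car5-GO,S:wait,W:empty | queues: N=0 E=0 S=0 W=0

N: empty
E: empty
S: empty
W: empty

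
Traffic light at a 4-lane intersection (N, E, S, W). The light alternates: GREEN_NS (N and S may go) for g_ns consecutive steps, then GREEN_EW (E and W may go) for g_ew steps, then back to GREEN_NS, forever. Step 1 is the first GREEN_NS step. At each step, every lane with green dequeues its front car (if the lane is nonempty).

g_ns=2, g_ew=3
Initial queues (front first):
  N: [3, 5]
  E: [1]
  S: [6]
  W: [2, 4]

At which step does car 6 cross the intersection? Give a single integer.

Step 1 [NS]: N:car3-GO,E:wait,S:car6-GO,W:wait | queues: N=1 E=1 S=0 W=2
Step 2 [NS]: N:car5-GO,E:wait,S:empty,W:wait | queues: N=0 E=1 S=0 W=2
Step 3 [EW]: N:wait,E:car1-GO,S:wait,W:car2-GO | queues: N=0 E=0 S=0 W=1
Step 4 [EW]: N:wait,E:empty,S:wait,W:car4-GO | queues: N=0 E=0 S=0 W=0
Car 6 crosses at step 1

1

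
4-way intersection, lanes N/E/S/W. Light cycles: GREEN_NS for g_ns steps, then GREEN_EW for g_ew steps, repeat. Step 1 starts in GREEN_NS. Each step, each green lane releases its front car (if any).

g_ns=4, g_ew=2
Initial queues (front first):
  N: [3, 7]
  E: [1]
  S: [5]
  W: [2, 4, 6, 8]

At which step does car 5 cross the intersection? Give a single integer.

Step 1 [NS]: N:car3-GO,E:wait,S:car5-GO,W:wait | queues: N=1 E=1 S=0 W=4
Step 2 [NS]: N:car7-GO,E:wait,S:empty,W:wait | queues: N=0 E=1 S=0 W=4
Step 3 [NS]: N:empty,E:wait,S:empty,W:wait | queues: N=0 E=1 S=0 W=4
Step 4 [NS]: N:empty,E:wait,S:empty,W:wait | queues: N=0 E=1 S=0 W=4
Step 5 [EW]: N:wait,E:car1-GO,S:wait,W:car2-GO | queues: N=0 E=0 S=0 W=3
Step 6 [EW]: N:wait,E:empty,S:wait,W:car4-GO | queues: N=0 E=0 S=0 W=2
Step 7 [NS]: N:empty,E:wait,S:empty,W:wait | queues: N=0 E=0 S=0 W=2
Step 8 [NS]: N:empty,E:wait,S:empty,W:wait | queues: N=0 E=0 S=0 W=2
Step 9 [NS]: N:empty,E:wait,S:empty,W:wait | queues: N=0 E=0 S=0 W=2
Step 10 [NS]: N:empty,E:wait,S:empty,W:wait | queues: N=0 E=0 S=0 W=2
Step 11 [EW]: N:wait,E:empty,S:wait,W:car6-GO | queues: N=0 E=0 S=0 W=1
Step 12 [EW]: N:wait,E:empty,S:wait,W:car8-GO | queues: N=0 E=0 S=0 W=0
Car 5 crosses at step 1

1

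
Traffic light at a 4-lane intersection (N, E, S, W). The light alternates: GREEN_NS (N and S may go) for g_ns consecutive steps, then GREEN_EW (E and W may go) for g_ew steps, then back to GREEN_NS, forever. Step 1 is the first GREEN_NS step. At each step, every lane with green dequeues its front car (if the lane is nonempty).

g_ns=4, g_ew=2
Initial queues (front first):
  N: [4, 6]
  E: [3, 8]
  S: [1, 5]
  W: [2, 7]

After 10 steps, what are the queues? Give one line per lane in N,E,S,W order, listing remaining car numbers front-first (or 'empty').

Step 1 [NS]: N:car4-GO,E:wait,S:car1-GO,W:wait | queues: N=1 E=2 S=1 W=2
Step 2 [NS]: N:car6-GO,E:wait,S:car5-GO,W:wait | queues: N=0 E=2 S=0 W=2
Step 3 [NS]: N:empty,E:wait,S:empty,W:wait | queues: N=0 E=2 S=0 W=2
Step 4 [NS]: N:empty,E:wait,S:empty,W:wait | queues: N=0 E=2 S=0 W=2
Step 5 [EW]: N:wait,E:car3-GO,S:wait,W:car2-GO | queues: N=0 E=1 S=0 W=1
Step 6 [EW]: N:wait,E:car8-GO,S:wait,W:car7-GO | queues: N=0 E=0 S=0 W=0

N: empty
E: empty
S: empty
W: empty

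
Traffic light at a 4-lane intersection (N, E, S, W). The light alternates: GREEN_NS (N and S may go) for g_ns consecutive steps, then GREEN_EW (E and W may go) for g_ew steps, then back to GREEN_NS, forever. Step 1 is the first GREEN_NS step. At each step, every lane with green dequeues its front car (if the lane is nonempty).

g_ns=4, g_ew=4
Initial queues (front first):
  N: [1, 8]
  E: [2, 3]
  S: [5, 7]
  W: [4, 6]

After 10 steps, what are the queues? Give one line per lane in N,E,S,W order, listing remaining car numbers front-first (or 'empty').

Step 1 [NS]: N:car1-GO,E:wait,S:car5-GO,W:wait | queues: N=1 E=2 S=1 W=2
Step 2 [NS]: N:car8-GO,E:wait,S:car7-GO,W:wait | queues: N=0 E=2 S=0 W=2
Step 3 [NS]: N:empty,E:wait,S:empty,W:wait | queues: N=0 E=2 S=0 W=2
Step 4 [NS]: N:empty,E:wait,S:empty,W:wait | queues: N=0 E=2 S=0 W=2
Step 5 [EW]: N:wait,E:car2-GO,S:wait,W:car4-GO | queues: N=0 E=1 S=0 W=1
Step 6 [EW]: N:wait,E:car3-GO,S:wait,W:car6-GO | queues: N=0 E=0 S=0 W=0

N: empty
E: empty
S: empty
W: empty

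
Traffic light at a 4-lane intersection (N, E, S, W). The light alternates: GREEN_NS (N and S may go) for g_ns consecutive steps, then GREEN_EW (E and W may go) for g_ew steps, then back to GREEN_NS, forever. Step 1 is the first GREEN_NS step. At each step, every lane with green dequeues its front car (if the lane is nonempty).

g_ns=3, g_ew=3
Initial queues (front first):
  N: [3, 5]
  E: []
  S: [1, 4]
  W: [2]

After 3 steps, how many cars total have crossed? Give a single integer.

Answer: 4

Derivation:
Step 1 [NS]: N:car3-GO,E:wait,S:car1-GO,W:wait | queues: N=1 E=0 S=1 W=1
Step 2 [NS]: N:car5-GO,E:wait,S:car4-GO,W:wait | queues: N=0 E=0 S=0 W=1
Step 3 [NS]: N:empty,E:wait,S:empty,W:wait | queues: N=0 E=0 S=0 W=1
Cars crossed by step 3: 4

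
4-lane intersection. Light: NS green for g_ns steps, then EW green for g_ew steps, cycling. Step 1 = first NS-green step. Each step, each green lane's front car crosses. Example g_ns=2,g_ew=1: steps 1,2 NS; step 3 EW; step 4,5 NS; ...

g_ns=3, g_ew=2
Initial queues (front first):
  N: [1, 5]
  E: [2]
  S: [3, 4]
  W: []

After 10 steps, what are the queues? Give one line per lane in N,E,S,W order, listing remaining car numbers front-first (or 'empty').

Step 1 [NS]: N:car1-GO,E:wait,S:car3-GO,W:wait | queues: N=1 E=1 S=1 W=0
Step 2 [NS]: N:car5-GO,E:wait,S:car4-GO,W:wait | queues: N=0 E=1 S=0 W=0
Step 3 [NS]: N:empty,E:wait,S:empty,W:wait | queues: N=0 E=1 S=0 W=0
Step 4 [EW]: N:wait,E:car2-GO,S:wait,W:empty | queues: N=0 E=0 S=0 W=0

N: empty
E: empty
S: empty
W: empty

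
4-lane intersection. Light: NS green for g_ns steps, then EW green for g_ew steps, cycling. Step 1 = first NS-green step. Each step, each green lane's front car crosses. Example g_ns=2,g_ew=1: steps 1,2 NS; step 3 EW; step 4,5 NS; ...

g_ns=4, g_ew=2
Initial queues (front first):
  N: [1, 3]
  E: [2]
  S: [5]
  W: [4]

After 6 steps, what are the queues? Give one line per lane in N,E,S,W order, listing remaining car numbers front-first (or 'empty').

Step 1 [NS]: N:car1-GO,E:wait,S:car5-GO,W:wait | queues: N=1 E=1 S=0 W=1
Step 2 [NS]: N:car3-GO,E:wait,S:empty,W:wait | queues: N=0 E=1 S=0 W=1
Step 3 [NS]: N:empty,E:wait,S:empty,W:wait | queues: N=0 E=1 S=0 W=1
Step 4 [NS]: N:empty,E:wait,S:empty,W:wait | queues: N=0 E=1 S=0 W=1
Step 5 [EW]: N:wait,E:car2-GO,S:wait,W:car4-GO | queues: N=0 E=0 S=0 W=0

N: empty
E: empty
S: empty
W: empty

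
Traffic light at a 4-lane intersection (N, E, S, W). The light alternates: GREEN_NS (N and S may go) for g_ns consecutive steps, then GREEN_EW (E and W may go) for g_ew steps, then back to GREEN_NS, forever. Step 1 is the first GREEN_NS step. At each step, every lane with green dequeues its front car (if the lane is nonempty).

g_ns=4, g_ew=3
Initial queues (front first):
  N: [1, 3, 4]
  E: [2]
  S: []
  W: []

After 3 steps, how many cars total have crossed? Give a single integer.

Answer: 3

Derivation:
Step 1 [NS]: N:car1-GO,E:wait,S:empty,W:wait | queues: N=2 E=1 S=0 W=0
Step 2 [NS]: N:car3-GO,E:wait,S:empty,W:wait | queues: N=1 E=1 S=0 W=0
Step 3 [NS]: N:car4-GO,E:wait,S:empty,W:wait | queues: N=0 E=1 S=0 W=0
Cars crossed by step 3: 3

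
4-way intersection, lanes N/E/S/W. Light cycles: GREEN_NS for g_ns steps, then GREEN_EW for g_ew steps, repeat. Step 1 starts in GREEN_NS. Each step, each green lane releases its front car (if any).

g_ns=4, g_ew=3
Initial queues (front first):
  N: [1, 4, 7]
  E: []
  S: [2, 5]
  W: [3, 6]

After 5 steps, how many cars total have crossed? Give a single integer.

Step 1 [NS]: N:car1-GO,E:wait,S:car2-GO,W:wait | queues: N=2 E=0 S=1 W=2
Step 2 [NS]: N:car4-GO,E:wait,S:car5-GO,W:wait | queues: N=1 E=0 S=0 W=2
Step 3 [NS]: N:car7-GO,E:wait,S:empty,W:wait | queues: N=0 E=0 S=0 W=2
Step 4 [NS]: N:empty,E:wait,S:empty,W:wait | queues: N=0 E=0 S=0 W=2
Step 5 [EW]: N:wait,E:empty,S:wait,W:car3-GO | queues: N=0 E=0 S=0 W=1
Cars crossed by step 5: 6

Answer: 6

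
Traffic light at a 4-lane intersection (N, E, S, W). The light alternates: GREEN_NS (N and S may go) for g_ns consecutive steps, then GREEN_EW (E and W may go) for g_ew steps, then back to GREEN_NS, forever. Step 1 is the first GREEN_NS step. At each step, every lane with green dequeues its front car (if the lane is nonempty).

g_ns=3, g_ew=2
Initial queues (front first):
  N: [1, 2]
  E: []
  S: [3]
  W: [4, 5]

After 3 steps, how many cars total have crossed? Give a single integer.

Answer: 3

Derivation:
Step 1 [NS]: N:car1-GO,E:wait,S:car3-GO,W:wait | queues: N=1 E=0 S=0 W=2
Step 2 [NS]: N:car2-GO,E:wait,S:empty,W:wait | queues: N=0 E=0 S=0 W=2
Step 3 [NS]: N:empty,E:wait,S:empty,W:wait | queues: N=0 E=0 S=0 W=2
Cars crossed by step 3: 3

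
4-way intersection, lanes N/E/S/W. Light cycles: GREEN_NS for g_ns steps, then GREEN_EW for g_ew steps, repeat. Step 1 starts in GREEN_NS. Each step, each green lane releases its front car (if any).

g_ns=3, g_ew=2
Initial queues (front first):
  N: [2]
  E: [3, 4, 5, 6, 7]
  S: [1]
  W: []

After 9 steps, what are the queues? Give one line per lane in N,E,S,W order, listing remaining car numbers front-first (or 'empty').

Step 1 [NS]: N:car2-GO,E:wait,S:car1-GO,W:wait | queues: N=0 E=5 S=0 W=0
Step 2 [NS]: N:empty,E:wait,S:empty,W:wait | queues: N=0 E=5 S=0 W=0
Step 3 [NS]: N:empty,E:wait,S:empty,W:wait | queues: N=0 E=5 S=0 W=0
Step 4 [EW]: N:wait,E:car3-GO,S:wait,W:empty | queues: N=0 E=4 S=0 W=0
Step 5 [EW]: N:wait,E:car4-GO,S:wait,W:empty | queues: N=0 E=3 S=0 W=0
Step 6 [NS]: N:empty,E:wait,S:empty,W:wait | queues: N=0 E=3 S=0 W=0
Step 7 [NS]: N:empty,E:wait,S:empty,W:wait | queues: N=0 E=3 S=0 W=0
Step 8 [NS]: N:empty,E:wait,S:empty,W:wait | queues: N=0 E=3 S=0 W=0
Step 9 [EW]: N:wait,E:car5-GO,S:wait,W:empty | queues: N=0 E=2 S=0 W=0

N: empty
E: 6 7
S: empty
W: empty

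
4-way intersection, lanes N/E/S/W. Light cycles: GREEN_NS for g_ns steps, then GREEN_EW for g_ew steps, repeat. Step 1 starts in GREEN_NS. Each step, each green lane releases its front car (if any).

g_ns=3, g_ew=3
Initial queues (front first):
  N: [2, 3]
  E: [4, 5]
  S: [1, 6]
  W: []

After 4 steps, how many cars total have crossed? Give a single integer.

Step 1 [NS]: N:car2-GO,E:wait,S:car1-GO,W:wait | queues: N=1 E=2 S=1 W=0
Step 2 [NS]: N:car3-GO,E:wait,S:car6-GO,W:wait | queues: N=0 E=2 S=0 W=0
Step 3 [NS]: N:empty,E:wait,S:empty,W:wait | queues: N=0 E=2 S=0 W=0
Step 4 [EW]: N:wait,E:car4-GO,S:wait,W:empty | queues: N=0 E=1 S=0 W=0
Cars crossed by step 4: 5

Answer: 5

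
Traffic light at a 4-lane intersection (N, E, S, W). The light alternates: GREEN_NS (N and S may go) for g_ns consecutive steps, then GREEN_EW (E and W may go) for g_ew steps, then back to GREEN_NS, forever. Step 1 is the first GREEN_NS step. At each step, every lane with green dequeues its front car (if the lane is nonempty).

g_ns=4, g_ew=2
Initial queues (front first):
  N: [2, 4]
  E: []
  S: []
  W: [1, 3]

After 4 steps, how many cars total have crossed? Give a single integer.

Answer: 2

Derivation:
Step 1 [NS]: N:car2-GO,E:wait,S:empty,W:wait | queues: N=1 E=0 S=0 W=2
Step 2 [NS]: N:car4-GO,E:wait,S:empty,W:wait | queues: N=0 E=0 S=0 W=2
Step 3 [NS]: N:empty,E:wait,S:empty,W:wait | queues: N=0 E=0 S=0 W=2
Step 4 [NS]: N:empty,E:wait,S:empty,W:wait | queues: N=0 E=0 S=0 W=2
Cars crossed by step 4: 2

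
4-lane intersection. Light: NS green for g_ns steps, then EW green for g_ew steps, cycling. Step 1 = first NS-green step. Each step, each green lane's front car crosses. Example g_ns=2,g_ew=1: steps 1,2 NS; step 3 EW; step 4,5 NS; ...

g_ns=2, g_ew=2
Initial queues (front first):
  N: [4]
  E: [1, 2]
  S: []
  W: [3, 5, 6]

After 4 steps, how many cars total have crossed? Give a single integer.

Step 1 [NS]: N:car4-GO,E:wait,S:empty,W:wait | queues: N=0 E=2 S=0 W=3
Step 2 [NS]: N:empty,E:wait,S:empty,W:wait | queues: N=0 E=2 S=0 W=3
Step 3 [EW]: N:wait,E:car1-GO,S:wait,W:car3-GO | queues: N=0 E=1 S=0 W=2
Step 4 [EW]: N:wait,E:car2-GO,S:wait,W:car5-GO | queues: N=0 E=0 S=0 W=1
Cars crossed by step 4: 5

Answer: 5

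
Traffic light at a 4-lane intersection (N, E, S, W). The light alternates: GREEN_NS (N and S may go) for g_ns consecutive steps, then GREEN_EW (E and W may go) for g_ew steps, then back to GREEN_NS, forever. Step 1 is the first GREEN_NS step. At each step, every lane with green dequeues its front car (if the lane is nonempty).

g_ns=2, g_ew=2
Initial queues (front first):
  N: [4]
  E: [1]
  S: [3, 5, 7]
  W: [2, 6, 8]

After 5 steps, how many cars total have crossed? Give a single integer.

Answer: 7

Derivation:
Step 1 [NS]: N:car4-GO,E:wait,S:car3-GO,W:wait | queues: N=0 E=1 S=2 W=3
Step 2 [NS]: N:empty,E:wait,S:car5-GO,W:wait | queues: N=0 E=1 S=1 W=3
Step 3 [EW]: N:wait,E:car1-GO,S:wait,W:car2-GO | queues: N=0 E=0 S=1 W=2
Step 4 [EW]: N:wait,E:empty,S:wait,W:car6-GO | queues: N=0 E=0 S=1 W=1
Step 5 [NS]: N:empty,E:wait,S:car7-GO,W:wait | queues: N=0 E=0 S=0 W=1
Cars crossed by step 5: 7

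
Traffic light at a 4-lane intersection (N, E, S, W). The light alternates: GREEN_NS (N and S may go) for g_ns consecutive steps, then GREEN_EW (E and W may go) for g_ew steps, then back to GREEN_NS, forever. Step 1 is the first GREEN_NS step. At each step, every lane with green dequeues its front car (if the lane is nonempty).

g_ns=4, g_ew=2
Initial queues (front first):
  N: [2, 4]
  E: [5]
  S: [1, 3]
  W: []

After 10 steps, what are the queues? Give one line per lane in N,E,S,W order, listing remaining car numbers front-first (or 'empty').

Step 1 [NS]: N:car2-GO,E:wait,S:car1-GO,W:wait | queues: N=1 E=1 S=1 W=0
Step 2 [NS]: N:car4-GO,E:wait,S:car3-GO,W:wait | queues: N=0 E=1 S=0 W=0
Step 3 [NS]: N:empty,E:wait,S:empty,W:wait | queues: N=0 E=1 S=0 W=0
Step 4 [NS]: N:empty,E:wait,S:empty,W:wait | queues: N=0 E=1 S=0 W=0
Step 5 [EW]: N:wait,E:car5-GO,S:wait,W:empty | queues: N=0 E=0 S=0 W=0

N: empty
E: empty
S: empty
W: empty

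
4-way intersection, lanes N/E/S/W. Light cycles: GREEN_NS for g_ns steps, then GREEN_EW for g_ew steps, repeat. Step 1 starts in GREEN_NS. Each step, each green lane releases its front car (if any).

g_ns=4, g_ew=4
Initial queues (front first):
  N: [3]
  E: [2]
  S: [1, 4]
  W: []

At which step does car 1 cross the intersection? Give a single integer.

Step 1 [NS]: N:car3-GO,E:wait,S:car1-GO,W:wait | queues: N=0 E=1 S=1 W=0
Step 2 [NS]: N:empty,E:wait,S:car4-GO,W:wait | queues: N=0 E=1 S=0 W=0
Step 3 [NS]: N:empty,E:wait,S:empty,W:wait | queues: N=0 E=1 S=0 W=0
Step 4 [NS]: N:empty,E:wait,S:empty,W:wait | queues: N=0 E=1 S=0 W=0
Step 5 [EW]: N:wait,E:car2-GO,S:wait,W:empty | queues: N=0 E=0 S=0 W=0
Car 1 crosses at step 1

1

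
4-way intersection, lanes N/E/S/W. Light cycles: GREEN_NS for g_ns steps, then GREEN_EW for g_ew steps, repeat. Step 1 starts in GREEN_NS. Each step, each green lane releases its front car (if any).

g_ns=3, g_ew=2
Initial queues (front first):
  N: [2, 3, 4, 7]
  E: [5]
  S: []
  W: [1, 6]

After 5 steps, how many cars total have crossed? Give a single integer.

Answer: 6

Derivation:
Step 1 [NS]: N:car2-GO,E:wait,S:empty,W:wait | queues: N=3 E=1 S=0 W=2
Step 2 [NS]: N:car3-GO,E:wait,S:empty,W:wait | queues: N=2 E=1 S=0 W=2
Step 3 [NS]: N:car4-GO,E:wait,S:empty,W:wait | queues: N=1 E=1 S=0 W=2
Step 4 [EW]: N:wait,E:car5-GO,S:wait,W:car1-GO | queues: N=1 E=0 S=0 W=1
Step 5 [EW]: N:wait,E:empty,S:wait,W:car6-GO | queues: N=1 E=0 S=0 W=0
Cars crossed by step 5: 6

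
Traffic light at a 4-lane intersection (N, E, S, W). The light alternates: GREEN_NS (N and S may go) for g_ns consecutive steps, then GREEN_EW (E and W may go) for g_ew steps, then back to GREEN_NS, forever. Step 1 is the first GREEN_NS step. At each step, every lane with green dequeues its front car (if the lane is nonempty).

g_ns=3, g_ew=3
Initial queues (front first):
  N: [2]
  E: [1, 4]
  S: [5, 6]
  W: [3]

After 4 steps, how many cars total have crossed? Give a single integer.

Step 1 [NS]: N:car2-GO,E:wait,S:car5-GO,W:wait | queues: N=0 E=2 S=1 W=1
Step 2 [NS]: N:empty,E:wait,S:car6-GO,W:wait | queues: N=0 E=2 S=0 W=1
Step 3 [NS]: N:empty,E:wait,S:empty,W:wait | queues: N=0 E=2 S=0 W=1
Step 4 [EW]: N:wait,E:car1-GO,S:wait,W:car3-GO | queues: N=0 E=1 S=0 W=0
Cars crossed by step 4: 5

Answer: 5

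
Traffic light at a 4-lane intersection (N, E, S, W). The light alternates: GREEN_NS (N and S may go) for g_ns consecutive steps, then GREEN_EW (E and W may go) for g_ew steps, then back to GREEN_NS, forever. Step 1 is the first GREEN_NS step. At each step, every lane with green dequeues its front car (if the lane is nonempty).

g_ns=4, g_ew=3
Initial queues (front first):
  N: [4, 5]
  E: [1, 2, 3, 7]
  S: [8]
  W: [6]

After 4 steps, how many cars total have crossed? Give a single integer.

Step 1 [NS]: N:car4-GO,E:wait,S:car8-GO,W:wait | queues: N=1 E=4 S=0 W=1
Step 2 [NS]: N:car5-GO,E:wait,S:empty,W:wait | queues: N=0 E=4 S=0 W=1
Step 3 [NS]: N:empty,E:wait,S:empty,W:wait | queues: N=0 E=4 S=0 W=1
Step 4 [NS]: N:empty,E:wait,S:empty,W:wait | queues: N=0 E=4 S=0 W=1
Cars crossed by step 4: 3

Answer: 3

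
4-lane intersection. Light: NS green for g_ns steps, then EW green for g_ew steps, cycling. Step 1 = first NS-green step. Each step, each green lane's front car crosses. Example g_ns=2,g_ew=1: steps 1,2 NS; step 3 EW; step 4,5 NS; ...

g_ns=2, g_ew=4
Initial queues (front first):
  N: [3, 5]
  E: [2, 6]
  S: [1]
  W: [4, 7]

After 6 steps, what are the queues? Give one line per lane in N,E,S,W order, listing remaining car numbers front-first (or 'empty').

Step 1 [NS]: N:car3-GO,E:wait,S:car1-GO,W:wait | queues: N=1 E=2 S=0 W=2
Step 2 [NS]: N:car5-GO,E:wait,S:empty,W:wait | queues: N=0 E=2 S=0 W=2
Step 3 [EW]: N:wait,E:car2-GO,S:wait,W:car4-GO | queues: N=0 E=1 S=0 W=1
Step 4 [EW]: N:wait,E:car6-GO,S:wait,W:car7-GO | queues: N=0 E=0 S=0 W=0

N: empty
E: empty
S: empty
W: empty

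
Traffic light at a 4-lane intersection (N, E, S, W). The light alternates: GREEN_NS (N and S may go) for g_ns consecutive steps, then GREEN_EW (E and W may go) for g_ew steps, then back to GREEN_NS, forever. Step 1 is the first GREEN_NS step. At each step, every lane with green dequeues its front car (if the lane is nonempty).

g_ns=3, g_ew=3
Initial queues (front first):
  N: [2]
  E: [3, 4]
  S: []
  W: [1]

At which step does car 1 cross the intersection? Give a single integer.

Step 1 [NS]: N:car2-GO,E:wait,S:empty,W:wait | queues: N=0 E=2 S=0 W=1
Step 2 [NS]: N:empty,E:wait,S:empty,W:wait | queues: N=0 E=2 S=0 W=1
Step 3 [NS]: N:empty,E:wait,S:empty,W:wait | queues: N=0 E=2 S=0 W=1
Step 4 [EW]: N:wait,E:car3-GO,S:wait,W:car1-GO | queues: N=0 E=1 S=0 W=0
Step 5 [EW]: N:wait,E:car4-GO,S:wait,W:empty | queues: N=0 E=0 S=0 W=0
Car 1 crosses at step 4

4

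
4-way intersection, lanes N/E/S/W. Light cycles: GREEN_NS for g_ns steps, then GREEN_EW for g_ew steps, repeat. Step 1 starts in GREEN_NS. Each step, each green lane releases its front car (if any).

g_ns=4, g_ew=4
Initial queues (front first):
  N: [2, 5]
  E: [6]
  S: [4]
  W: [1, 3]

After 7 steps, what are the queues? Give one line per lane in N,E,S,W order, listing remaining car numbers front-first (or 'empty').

Step 1 [NS]: N:car2-GO,E:wait,S:car4-GO,W:wait | queues: N=1 E=1 S=0 W=2
Step 2 [NS]: N:car5-GO,E:wait,S:empty,W:wait | queues: N=0 E=1 S=0 W=2
Step 3 [NS]: N:empty,E:wait,S:empty,W:wait | queues: N=0 E=1 S=0 W=2
Step 4 [NS]: N:empty,E:wait,S:empty,W:wait | queues: N=0 E=1 S=0 W=2
Step 5 [EW]: N:wait,E:car6-GO,S:wait,W:car1-GO | queues: N=0 E=0 S=0 W=1
Step 6 [EW]: N:wait,E:empty,S:wait,W:car3-GO | queues: N=0 E=0 S=0 W=0

N: empty
E: empty
S: empty
W: empty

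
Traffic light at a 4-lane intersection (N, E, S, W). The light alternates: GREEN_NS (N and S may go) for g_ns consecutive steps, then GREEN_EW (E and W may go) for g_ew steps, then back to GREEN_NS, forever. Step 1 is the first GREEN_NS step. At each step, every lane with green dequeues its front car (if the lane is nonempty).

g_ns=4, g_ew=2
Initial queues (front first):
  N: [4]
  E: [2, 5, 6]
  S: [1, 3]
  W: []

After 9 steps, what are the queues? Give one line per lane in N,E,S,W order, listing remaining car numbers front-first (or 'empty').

Step 1 [NS]: N:car4-GO,E:wait,S:car1-GO,W:wait | queues: N=0 E=3 S=1 W=0
Step 2 [NS]: N:empty,E:wait,S:car3-GO,W:wait | queues: N=0 E=3 S=0 W=0
Step 3 [NS]: N:empty,E:wait,S:empty,W:wait | queues: N=0 E=3 S=0 W=0
Step 4 [NS]: N:empty,E:wait,S:empty,W:wait | queues: N=0 E=3 S=0 W=0
Step 5 [EW]: N:wait,E:car2-GO,S:wait,W:empty | queues: N=0 E=2 S=0 W=0
Step 6 [EW]: N:wait,E:car5-GO,S:wait,W:empty | queues: N=0 E=1 S=0 W=0
Step 7 [NS]: N:empty,E:wait,S:empty,W:wait | queues: N=0 E=1 S=0 W=0
Step 8 [NS]: N:empty,E:wait,S:empty,W:wait | queues: N=0 E=1 S=0 W=0
Step 9 [NS]: N:empty,E:wait,S:empty,W:wait | queues: N=0 E=1 S=0 W=0

N: empty
E: 6
S: empty
W: empty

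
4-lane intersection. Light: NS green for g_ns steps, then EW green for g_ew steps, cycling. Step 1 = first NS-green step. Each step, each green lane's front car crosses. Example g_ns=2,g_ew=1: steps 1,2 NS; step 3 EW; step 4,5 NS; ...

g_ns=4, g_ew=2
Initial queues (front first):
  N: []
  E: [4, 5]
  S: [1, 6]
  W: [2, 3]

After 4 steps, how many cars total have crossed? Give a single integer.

Answer: 2

Derivation:
Step 1 [NS]: N:empty,E:wait,S:car1-GO,W:wait | queues: N=0 E=2 S=1 W=2
Step 2 [NS]: N:empty,E:wait,S:car6-GO,W:wait | queues: N=0 E=2 S=0 W=2
Step 3 [NS]: N:empty,E:wait,S:empty,W:wait | queues: N=0 E=2 S=0 W=2
Step 4 [NS]: N:empty,E:wait,S:empty,W:wait | queues: N=0 E=2 S=0 W=2
Cars crossed by step 4: 2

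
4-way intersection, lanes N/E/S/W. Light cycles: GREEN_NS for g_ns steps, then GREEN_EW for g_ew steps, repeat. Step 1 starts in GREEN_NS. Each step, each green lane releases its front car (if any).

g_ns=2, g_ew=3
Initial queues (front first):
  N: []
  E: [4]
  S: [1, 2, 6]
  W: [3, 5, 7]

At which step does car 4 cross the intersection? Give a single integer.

Step 1 [NS]: N:empty,E:wait,S:car1-GO,W:wait | queues: N=0 E=1 S=2 W=3
Step 2 [NS]: N:empty,E:wait,S:car2-GO,W:wait | queues: N=0 E=1 S=1 W=3
Step 3 [EW]: N:wait,E:car4-GO,S:wait,W:car3-GO | queues: N=0 E=0 S=1 W=2
Step 4 [EW]: N:wait,E:empty,S:wait,W:car5-GO | queues: N=0 E=0 S=1 W=1
Step 5 [EW]: N:wait,E:empty,S:wait,W:car7-GO | queues: N=0 E=0 S=1 W=0
Step 6 [NS]: N:empty,E:wait,S:car6-GO,W:wait | queues: N=0 E=0 S=0 W=0
Car 4 crosses at step 3

3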